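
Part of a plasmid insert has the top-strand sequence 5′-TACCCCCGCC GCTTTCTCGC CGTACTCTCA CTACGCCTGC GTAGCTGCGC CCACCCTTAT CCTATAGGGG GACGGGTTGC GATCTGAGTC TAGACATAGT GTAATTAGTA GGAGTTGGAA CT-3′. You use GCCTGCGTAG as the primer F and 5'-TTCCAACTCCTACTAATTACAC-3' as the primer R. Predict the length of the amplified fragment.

86 bp

Forward primer GCCTGCGTAG is found on the top strand at positions 35–44.
The reverse primer's reverse complement is GTGTAATTAGTAGGAGTTGGAA, which matches the template at positions 99–120.
Amplicon spans positions 35–120: 86 bp.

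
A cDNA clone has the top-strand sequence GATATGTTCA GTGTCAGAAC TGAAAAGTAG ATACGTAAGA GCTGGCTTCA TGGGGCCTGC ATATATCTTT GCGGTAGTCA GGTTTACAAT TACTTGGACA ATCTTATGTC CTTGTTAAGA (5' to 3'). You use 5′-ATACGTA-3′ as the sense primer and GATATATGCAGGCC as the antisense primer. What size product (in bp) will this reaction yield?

37 bp

Scanning the template, ATACGTA occurs at positions 31–37; this primer anneals to the bottom strand there with its 3' end pointing downstream.
The reverse primer's reverse complement is GGCCTGCATATATC, which matches the template at positions 54–67.
The product runs from position 31 to position 67, so its length is 67 − 31 + 1 = 37 bp.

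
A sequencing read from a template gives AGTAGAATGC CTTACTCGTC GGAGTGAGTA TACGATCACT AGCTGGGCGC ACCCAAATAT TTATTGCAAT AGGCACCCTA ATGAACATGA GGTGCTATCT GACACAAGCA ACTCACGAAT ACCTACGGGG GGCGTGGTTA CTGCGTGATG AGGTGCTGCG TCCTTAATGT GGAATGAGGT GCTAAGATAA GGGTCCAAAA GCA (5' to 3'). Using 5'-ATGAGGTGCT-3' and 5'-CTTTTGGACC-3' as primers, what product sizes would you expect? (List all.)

The forward primer ATGAGGTGCT matches the top strand at positions 87–96, 148–157, 174–183.
The reverse primer's reverse complement is GGTCCAAAAG, matching at positions 192–201.
Each forward site pairs with the reverse site to give a product ending at position 201: sizes 115, 54, 28 bp.

115 bp, 54 bp, 28 bp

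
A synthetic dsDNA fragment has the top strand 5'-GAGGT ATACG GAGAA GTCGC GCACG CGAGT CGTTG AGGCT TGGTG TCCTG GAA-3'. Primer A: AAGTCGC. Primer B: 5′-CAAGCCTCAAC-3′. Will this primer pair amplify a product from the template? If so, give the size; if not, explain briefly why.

Yes — a 29 bp product.

Primer A (AAGTCGC) matches the top strand at positions 14–20; it acts as a forward primer.
Primer B's reverse complement is GTTGAGGCTTG, matching the top strand at positions 32–42; it acts as a reverse primer.
The 3' ends face each other across positions 14–42, giving a 29 bp product.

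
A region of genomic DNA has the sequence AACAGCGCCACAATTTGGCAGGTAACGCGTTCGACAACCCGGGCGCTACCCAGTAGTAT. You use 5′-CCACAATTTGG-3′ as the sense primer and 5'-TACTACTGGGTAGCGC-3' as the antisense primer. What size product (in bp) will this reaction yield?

51 bp

The forward primer matches the template at positions 8–18.
The reverse primer's reverse complement is GCGCTACCCAGTAGTA, which matches the template at positions 43–58.
Amplicon spans positions 8–58: 51 bp.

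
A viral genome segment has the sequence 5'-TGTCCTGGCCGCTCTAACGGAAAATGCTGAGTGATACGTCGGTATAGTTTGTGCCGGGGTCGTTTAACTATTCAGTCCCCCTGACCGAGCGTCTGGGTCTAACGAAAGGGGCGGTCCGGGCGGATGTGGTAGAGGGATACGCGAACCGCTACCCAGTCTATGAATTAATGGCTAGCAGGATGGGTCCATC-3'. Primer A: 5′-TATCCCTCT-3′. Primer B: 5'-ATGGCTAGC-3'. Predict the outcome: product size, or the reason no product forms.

No product — the primers' 3' ends point away from each other.

Primer A (TATCCCTCT) has reverse complement AGAGGGATA, which matches the top strand at positions 131–139; primer A anneals to the top strand there with its 3' end pointing upstream toward position 131.
Primer B (ATGGCTAGC) matches the top strand directly at positions 168–176; it anneals to the bottom strand with its 3' end pointing downstream toward position 176.
The 3' ends diverge (primer A extends toward position 1, primer B toward position 190), so the primers never converge on a shared product.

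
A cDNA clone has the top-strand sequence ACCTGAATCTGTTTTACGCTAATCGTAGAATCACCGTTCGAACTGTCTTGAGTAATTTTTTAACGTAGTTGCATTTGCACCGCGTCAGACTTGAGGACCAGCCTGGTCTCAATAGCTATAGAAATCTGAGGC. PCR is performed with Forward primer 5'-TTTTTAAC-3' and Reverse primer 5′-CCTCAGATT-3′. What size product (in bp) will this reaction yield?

Forward primer TTTTTAAC is found on the top strand at positions 57–64.
The reverse primer's reverse complement is AATCTGAGG, which matches the template at positions 123–131.
Product length = (reverse-primer end) − (forward-primer start) + 1 = 131 − 57 + 1 = 75 bp.

75 bp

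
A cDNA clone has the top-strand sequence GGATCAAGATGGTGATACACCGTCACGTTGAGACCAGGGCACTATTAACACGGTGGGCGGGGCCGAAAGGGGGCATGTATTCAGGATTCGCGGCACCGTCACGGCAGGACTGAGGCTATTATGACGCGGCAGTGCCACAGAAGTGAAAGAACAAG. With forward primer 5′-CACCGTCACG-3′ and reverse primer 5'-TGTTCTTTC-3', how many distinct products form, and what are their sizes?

The forward primer CACCGTCACG matches the top strand at positions 18–27, 94–103.
The reverse primer's reverse complement is GAAAGAACA, matching at positions 145–153.
Each forward site pairs with the reverse site to give a product ending at position 153: sizes 136, 60 bp.

Two products: 136 bp, 60 bp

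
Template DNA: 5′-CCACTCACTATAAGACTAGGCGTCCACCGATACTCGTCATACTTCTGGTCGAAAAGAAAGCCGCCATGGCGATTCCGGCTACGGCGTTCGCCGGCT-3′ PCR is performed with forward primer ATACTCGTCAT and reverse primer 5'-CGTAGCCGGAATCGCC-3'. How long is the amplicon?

The forward primer matches the template at positions 30–40.
Taking the reverse complement of CGTAGCCGGAATCGCC gives GGCGATTCCGGCTACG, found at positions 68–83 on the template; the primer anneals here to the top strand with its 3' end pointing upstream.
Amplicon spans positions 30–83: 54 bp.

54 bp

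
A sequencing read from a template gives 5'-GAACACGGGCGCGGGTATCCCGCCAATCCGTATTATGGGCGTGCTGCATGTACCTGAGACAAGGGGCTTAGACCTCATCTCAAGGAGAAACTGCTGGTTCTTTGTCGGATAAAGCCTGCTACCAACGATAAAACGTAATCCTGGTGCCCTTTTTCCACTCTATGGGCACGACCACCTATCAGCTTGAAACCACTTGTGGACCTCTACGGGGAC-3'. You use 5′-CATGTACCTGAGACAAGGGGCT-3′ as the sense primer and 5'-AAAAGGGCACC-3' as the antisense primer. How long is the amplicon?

Forward primer CATGTACCTGAGACAAGGGGCT is found on the top strand at positions 47–68.
Reverse complement of the reverse primer: GGTGCCCTTTT. This occurs on the top strand at positions 143–153.
The product runs from position 47 to position 153, so its length is 153 − 47 + 1 = 107 bp.

107 bp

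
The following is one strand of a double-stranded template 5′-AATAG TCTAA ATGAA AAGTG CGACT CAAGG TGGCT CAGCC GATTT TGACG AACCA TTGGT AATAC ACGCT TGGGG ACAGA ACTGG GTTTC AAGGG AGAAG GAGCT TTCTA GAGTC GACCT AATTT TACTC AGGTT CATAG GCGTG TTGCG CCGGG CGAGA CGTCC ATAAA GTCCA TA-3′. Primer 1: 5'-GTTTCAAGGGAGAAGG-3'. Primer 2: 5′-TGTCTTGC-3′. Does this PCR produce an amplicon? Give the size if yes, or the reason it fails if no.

No product — primer 2 has no binding site in the template.

Primer 2 (TGTCTTGC) does not match the top strand, and its reverse complement GCAAGACA does not match either.
With no annealing site for primer 2, no amplification occurs.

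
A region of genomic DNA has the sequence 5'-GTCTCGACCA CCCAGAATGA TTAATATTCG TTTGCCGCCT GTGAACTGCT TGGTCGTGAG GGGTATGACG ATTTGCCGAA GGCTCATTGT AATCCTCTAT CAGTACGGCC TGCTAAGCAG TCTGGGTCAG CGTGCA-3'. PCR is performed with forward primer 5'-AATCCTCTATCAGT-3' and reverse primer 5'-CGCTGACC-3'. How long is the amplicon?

The forward primer matches the template at positions 91–104.
Taking the reverse complement of CGCTGACC gives GGTCAGCG, found at positions 125–132 on the template; the primer anneals here to the top strand with its 3' end pointing upstream.
The product runs from position 91 to position 132, so its length is 132 − 91 + 1 = 42 bp.

42 bp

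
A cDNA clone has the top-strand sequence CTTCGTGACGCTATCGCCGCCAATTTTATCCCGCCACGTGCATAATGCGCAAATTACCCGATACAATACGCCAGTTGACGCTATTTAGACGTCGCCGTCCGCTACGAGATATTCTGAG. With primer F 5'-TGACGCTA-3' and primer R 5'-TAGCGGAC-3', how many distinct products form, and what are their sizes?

The forward primer TGACGCTA matches the top strand at positions 6–13, 76–83.
The reverse primer's reverse complement is GTCCGCTA, matching at positions 97–104.
Each forward site pairs with the reverse site to give a product ending at position 104: sizes 99, 29 bp.

Two products: 99 bp, 29 bp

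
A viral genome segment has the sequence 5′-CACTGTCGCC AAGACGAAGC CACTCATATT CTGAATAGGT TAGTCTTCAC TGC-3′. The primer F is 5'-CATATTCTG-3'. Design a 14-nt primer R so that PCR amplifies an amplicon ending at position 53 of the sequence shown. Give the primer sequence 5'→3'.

5'-GCAGTGAAGACTAA-3'

The forward primer binds at positions 25–33; the product's 3' end on the top strand is position 53.
The reverse primer anneals to the top strand over positions 40–53, i.e. to TTAGTCTTCACTGC.
Its sequence written 5'→3' is the reverse complement: GCAGTGAAGACTAA.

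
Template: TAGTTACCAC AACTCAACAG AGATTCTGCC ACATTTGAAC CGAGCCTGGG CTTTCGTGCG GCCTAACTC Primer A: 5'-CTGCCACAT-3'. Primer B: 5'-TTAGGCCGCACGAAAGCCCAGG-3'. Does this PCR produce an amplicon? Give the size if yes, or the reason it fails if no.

Yes — a 41 bp product.

Primer A (CTGCCACAT) matches the top strand at positions 26–34; it acts as a forward primer.
Primer B's reverse complement is CCTGGGCTTTCGTGCGGCCTAA, matching the top strand at positions 45–66; it acts as a reverse primer.
The 3' ends face each other across positions 26–66, giving a 41 bp product.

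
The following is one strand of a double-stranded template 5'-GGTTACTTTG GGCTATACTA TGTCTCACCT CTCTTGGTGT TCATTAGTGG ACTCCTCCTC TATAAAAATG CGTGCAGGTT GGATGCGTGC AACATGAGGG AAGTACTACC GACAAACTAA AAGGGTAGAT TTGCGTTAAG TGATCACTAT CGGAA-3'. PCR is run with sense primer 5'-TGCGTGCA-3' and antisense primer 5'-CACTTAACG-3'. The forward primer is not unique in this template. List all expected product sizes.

The forward primer TGCGTGCA matches the top strand at positions 69–76, 84–91.
The reverse primer's reverse complement is CGTTAAGTG, matching at positions 134–142.
Each forward site pairs with the reverse site to give a product ending at position 142: sizes 74, 59 bp.

74 bp, 59 bp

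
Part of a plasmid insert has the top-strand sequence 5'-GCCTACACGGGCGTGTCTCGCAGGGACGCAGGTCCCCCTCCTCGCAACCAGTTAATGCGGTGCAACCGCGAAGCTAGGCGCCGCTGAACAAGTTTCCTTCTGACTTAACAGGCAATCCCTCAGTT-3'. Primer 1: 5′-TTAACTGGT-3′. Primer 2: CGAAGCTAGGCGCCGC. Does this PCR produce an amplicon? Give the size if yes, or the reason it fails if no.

No product — the primers' 3' ends point away from each other.

Primer 1 (TTAACTGGT) has reverse complement ACCAGTTAA, which matches the top strand at positions 47–55; primer 1 anneals to the top strand there with its 3' end pointing upstream toward position 47.
Primer 2 (CGAAGCTAGGCGCCGC) matches the top strand directly at positions 69–84; it anneals to the bottom strand with its 3' end pointing downstream toward position 84.
The 3' ends diverge (primer 1 extends toward position 1, primer 2 toward position 125), so the primers never converge on a shared product.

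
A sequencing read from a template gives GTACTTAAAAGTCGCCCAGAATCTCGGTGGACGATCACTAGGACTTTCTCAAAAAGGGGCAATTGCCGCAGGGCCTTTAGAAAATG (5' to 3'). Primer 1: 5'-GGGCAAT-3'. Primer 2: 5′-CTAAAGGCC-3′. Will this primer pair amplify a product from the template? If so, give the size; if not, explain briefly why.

Yes — a 24 bp product.

Primer 1 (GGGCAAT) matches the top strand at positions 57–63; it acts as a forward primer.
Primer 2's reverse complement is GGCCTTTAG, matching the top strand at positions 72–80; it acts as a reverse primer.
The 3' ends face each other across positions 57–80, giving a 24 bp product.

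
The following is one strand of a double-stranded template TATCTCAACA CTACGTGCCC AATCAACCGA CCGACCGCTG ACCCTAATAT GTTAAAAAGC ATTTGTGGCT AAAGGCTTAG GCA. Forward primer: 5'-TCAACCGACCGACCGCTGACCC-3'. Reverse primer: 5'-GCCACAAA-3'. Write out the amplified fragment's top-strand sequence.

5'-TCAACCGACCGACCGCTGACCCTAATATGTTAAAAAGCATTTGTGGC-3'

The forward primer matches the template at positions 23–44.
The reverse primer's reverse complement is TTTGTGGC, which matches the template at positions 62–69.
The product is the template from position 23 through 69 (47 bp).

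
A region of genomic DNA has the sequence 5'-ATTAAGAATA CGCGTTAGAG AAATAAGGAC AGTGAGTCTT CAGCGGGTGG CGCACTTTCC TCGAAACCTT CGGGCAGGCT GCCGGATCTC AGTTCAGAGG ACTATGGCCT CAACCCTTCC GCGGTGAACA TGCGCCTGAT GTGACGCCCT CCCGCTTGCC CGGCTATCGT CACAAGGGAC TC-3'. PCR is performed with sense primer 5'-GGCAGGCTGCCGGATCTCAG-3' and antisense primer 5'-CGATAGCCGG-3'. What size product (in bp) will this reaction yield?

97 bp

Scanning the template, GGCAGGCTGCCGGATCTCAG occurs at positions 73–92; this primer anneals to the bottom strand there with its 3' end pointing downstream.
Taking the reverse complement of CGATAGCCGG gives CCGGCTATCG, found at positions 160–169 on the template; the primer anneals here to the top strand with its 3' end pointing upstream.
The product runs from position 73 to position 169, so its length is 169 − 73 + 1 = 97 bp.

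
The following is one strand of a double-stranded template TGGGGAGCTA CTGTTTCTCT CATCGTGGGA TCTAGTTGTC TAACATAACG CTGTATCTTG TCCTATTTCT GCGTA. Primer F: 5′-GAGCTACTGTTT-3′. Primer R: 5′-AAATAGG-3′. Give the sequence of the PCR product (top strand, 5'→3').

5'-GAGCTACTGTTTCTCTCATCGTGGGATCTAGTTGTCTAACATAACGCTGTATCTTGTCCTATTT-3'

Scanning the template, GAGCTACTGTTT occurs at positions 5–16; this primer anneals to the bottom strand there with its 3' end pointing downstream.
Taking the reverse complement of AAATAGG gives CCTATTT, found at positions 62–68 on the template; the primer anneals here to the top strand with its 3' end pointing upstream.
The product is the template from position 5 through 68 (64 bp).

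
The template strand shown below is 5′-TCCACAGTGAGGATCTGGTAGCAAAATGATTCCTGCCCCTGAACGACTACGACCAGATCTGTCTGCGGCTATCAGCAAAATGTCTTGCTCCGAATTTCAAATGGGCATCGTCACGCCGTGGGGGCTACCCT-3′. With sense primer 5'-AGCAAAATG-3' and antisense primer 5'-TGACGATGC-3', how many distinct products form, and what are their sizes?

Two products: 94 bp, 40 bp

The forward primer AGCAAAATG matches the top strand at positions 20–28, 74–82.
The reverse primer's reverse complement is GCATCGTCA, matching at positions 105–113.
Each forward site pairs with the reverse site to give a product ending at position 113: sizes 94, 40 bp.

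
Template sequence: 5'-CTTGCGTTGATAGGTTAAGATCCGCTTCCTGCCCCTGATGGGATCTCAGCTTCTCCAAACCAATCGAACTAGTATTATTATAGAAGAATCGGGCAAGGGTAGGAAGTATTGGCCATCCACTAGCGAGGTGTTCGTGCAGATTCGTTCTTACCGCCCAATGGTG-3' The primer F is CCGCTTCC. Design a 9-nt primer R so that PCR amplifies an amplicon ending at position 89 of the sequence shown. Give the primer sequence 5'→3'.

The forward primer binds at positions 22–29; the product's 3' end on the top strand is position 89.
The reverse primer anneals to the top strand over positions 81–89, i.e. to TAGAAGAAT.
Its sequence written 5'→3' is the reverse complement: ATTCTTCTA.

5'-ATTCTTCTA-3'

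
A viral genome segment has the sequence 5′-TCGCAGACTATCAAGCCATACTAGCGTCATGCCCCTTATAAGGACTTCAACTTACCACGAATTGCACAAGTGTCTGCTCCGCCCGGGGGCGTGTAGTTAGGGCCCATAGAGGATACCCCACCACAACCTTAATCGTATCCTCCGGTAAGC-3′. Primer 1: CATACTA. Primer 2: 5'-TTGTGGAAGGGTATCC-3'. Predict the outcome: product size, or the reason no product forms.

Primer 2 (TTGTGGAAGGGTATCC) does not match the top strand, and its reverse complement GGATACCCTTCCACAA does not match either.
With no annealing site for primer 2, no amplification occurs.

No product — primer 2 has no binding site in the template.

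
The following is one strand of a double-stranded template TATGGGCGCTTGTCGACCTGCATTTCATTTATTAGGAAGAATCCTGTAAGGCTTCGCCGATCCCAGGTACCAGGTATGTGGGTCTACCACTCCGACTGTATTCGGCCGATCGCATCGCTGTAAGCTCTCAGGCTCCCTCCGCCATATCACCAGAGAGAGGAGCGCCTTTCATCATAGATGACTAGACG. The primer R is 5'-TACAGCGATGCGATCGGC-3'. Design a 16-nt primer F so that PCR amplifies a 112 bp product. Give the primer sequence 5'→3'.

5'-TGTCGACCTGCATTTC-3'

The reverse primer's reverse complement GCCGATCGCATCGCTGTA matches the template at positions 105–122, so the product ends at position 122.
A 112 bp product then starts at position 122 − 112 + 1 = 11.
The forward primer is identical to the top strand there: TGTCGACCTGCATTTC.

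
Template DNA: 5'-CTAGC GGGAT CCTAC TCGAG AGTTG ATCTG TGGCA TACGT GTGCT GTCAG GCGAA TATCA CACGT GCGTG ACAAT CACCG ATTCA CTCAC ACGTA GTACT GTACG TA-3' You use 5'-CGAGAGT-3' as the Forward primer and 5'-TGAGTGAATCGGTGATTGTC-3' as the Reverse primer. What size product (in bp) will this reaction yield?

73 bp

Scanning the template, CGAGAGT occurs at positions 17–23; this primer anneals to the bottom strand there with its 3' end pointing downstream.
The reverse primer's reverse complement is GACAATCACCGATTCACTCA, which matches the template at positions 70–89.
The product runs from position 17 to position 89, so its length is 89 − 17 + 1 = 73 bp.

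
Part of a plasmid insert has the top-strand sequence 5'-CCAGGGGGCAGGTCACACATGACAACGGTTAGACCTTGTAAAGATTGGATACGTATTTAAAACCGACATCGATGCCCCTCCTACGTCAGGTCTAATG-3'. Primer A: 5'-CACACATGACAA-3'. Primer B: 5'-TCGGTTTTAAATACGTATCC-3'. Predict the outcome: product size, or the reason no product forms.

Yes — a 53 bp product.

Primer A (CACACATGACAA) matches the top strand at positions 14–25; it acts as a forward primer.
Primer B's reverse complement is GGATACGTATTTAAAACCGA, matching the top strand at positions 47–66; it acts as a reverse primer.
The 3' ends face each other across positions 14–66, giving a 53 bp product.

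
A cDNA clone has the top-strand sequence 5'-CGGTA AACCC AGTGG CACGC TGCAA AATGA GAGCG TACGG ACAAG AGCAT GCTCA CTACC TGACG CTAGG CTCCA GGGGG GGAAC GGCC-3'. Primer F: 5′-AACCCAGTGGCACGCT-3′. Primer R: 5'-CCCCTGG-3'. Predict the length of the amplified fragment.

74 bp

The forward primer matches the template at positions 6–21.
The reverse primer's reverse complement is CCAGGGG, which matches the template at positions 73–79.
Product length = (reverse-primer end) − (forward-primer start) + 1 = 79 − 6 + 1 = 74 bp.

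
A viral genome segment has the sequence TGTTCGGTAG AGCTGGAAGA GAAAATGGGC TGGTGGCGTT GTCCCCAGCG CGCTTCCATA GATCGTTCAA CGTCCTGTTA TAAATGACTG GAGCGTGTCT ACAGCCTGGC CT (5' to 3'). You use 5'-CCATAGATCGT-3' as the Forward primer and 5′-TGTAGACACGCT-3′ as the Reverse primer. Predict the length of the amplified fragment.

48 bp

Forward primer CCATAGATCGT is found on the top strand at positions 56–66.
The reverse primer's reverse complement is AGCGTGTCTACA, which matches the template at positions 92–103.
Product length = (reverse-primer end) − (forward-primer start) + 1 = 103 − 56 + 1 = 48 bp.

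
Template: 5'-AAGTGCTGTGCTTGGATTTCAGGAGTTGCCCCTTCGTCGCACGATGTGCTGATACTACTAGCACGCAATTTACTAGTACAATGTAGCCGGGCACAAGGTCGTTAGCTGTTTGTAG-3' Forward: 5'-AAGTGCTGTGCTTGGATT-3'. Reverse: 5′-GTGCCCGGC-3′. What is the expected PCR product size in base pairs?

Scanning the template, AAGTGCTGTGCTTGGATT occurs at positions 1–18; this primer anneals to the bottom strand there with its 3' end pointing downstream.
Reverse complement of the reverse primer: GCCGGGCAC. This occurs on the top strand at positions 86–94.
The product runs from position 1 to position 94, so its length is 94 − 1 + 1 = 94 bp.

94 bp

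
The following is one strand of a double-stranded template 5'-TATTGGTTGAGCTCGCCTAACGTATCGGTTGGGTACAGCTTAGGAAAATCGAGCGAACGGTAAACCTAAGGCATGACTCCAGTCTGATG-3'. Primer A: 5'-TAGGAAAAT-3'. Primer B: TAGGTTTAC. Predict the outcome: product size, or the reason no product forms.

Yes — a 28 bp product.

Primer A (TAGGAAAAT) matches the top strand at positions 41–49; it acts as a forward primer.
Primer B's reverse complement is GTAAACCTA, matching the top strand at positions 60–68; it acts as a reverse primer.
The 3' ends face each other across positions 41–68, giving a 28 bp product.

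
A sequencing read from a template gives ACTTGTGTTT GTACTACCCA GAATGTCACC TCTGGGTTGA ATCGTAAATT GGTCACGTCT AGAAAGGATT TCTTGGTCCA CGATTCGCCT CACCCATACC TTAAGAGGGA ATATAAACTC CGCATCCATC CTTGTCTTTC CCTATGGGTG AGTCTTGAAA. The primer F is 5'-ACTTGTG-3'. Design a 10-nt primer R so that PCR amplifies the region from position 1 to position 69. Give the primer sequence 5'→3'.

5'-ATCCTTTCTA-3'

The product's 3' end on the top strand is position 69.
The reverse primer anneals to the top strand over positions 60–69, i.e. to TAGAAAGGAT.
Its sequence written 5'→3' is the reverse complement: ATCCTTTCTA.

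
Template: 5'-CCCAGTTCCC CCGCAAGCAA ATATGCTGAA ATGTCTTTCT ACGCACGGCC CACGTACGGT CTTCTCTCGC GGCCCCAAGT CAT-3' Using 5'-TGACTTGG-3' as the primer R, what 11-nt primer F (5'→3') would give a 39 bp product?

The reverse primer's reverse complement CCAAGTCA matches the template at positions 75–82, so the product ends at position 82.
A 39 bp product then starts at position 82 − 39 + 1 = 44.
The forward primer is identical to the top strand there: CACGGCCCACG.

5'-CACGGCCCACG-3'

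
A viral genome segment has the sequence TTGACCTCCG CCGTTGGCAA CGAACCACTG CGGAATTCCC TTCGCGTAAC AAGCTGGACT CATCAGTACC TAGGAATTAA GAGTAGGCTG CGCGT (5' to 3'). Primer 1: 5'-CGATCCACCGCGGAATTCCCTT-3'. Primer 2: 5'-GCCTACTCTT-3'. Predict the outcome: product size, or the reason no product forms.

Primer 1 (CGATCCACCGCGGAATTCCCTT) does not match the top strand, and its reverse complement AAGGGAATTCCGCGGTGGATCG does not match either.
With no annealing site for primer 1, no amplification occurs.

No product — primer 1 has no binding site in the template.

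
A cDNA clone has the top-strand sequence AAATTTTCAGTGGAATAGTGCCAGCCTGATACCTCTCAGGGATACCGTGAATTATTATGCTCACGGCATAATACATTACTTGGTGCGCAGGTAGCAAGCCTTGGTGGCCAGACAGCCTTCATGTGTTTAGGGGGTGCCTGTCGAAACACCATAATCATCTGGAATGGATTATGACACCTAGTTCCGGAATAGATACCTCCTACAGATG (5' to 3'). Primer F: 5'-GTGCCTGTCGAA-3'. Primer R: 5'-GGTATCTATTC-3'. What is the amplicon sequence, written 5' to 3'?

Scanning the template, GTGCCTGTCGAA occurs at positions 134–145; this primer anneals to the bottom strand there with its 3' end pointing downstream.
The reverse primer's reverse complement is GAATAGATACC, which matches the template at positions 187–197.
The product is the template from position 134 through 197 (64 bp).

5'-GTGCCTGTCGAAACACCATAATCATCTGGAATGGATTATGACACCTAGTTCCGGAATAGATACC-3'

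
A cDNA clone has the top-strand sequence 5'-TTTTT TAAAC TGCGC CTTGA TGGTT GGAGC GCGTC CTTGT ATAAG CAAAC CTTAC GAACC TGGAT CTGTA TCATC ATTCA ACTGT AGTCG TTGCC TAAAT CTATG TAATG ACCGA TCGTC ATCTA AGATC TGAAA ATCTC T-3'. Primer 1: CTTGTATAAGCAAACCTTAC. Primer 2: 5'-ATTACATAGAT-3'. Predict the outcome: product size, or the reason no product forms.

Primer 1 (CTTGTATAAGCAAACCTTAC) matches the top strand at positions 36–55; it acts as a forward primer.
Primer 2's reverse complement is ATCTATGTAAT, matching the top strand at positions 99–109; it acts as a reverse primer.
The 3' ends face each other across positions 36–109, giving a 74 bp product.

Yes — a 74 bp product.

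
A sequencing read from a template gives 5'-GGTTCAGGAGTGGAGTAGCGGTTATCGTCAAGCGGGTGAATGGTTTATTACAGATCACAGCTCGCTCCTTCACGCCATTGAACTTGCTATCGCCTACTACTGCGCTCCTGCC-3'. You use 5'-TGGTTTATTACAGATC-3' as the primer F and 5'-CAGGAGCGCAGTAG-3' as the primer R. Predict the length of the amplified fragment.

Scanning the template, TGGTTTATTACAGATC occurs at positions 41–56; this primer anneals to the bottom strand there with its 3' end pointing downstream.
The reverse primer's reverse complement is CTACTGCGCTCCTG, which matches the template at positions 97–110.
The product runs from position 41 to position 110, so its length is 110 − 41 + 1 = 70 bp.

70 bp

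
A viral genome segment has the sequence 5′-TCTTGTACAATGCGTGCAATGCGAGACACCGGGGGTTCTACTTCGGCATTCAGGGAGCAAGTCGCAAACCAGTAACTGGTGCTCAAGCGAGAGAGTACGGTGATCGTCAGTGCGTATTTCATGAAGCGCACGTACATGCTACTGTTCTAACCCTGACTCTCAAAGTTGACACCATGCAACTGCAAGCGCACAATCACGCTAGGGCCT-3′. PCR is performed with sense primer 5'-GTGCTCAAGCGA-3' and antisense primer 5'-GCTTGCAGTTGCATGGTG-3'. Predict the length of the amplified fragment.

Forward primer GTGCTCAAGCGA is found on the top strand at positions 79–90.
The reverse primer's reverse complement is CACCATGCAACTGCAAGC, which matches the template at positions 170–187.
The product runs from position 79 to position 187, so its length is 187 − 79 + 1 = 109 bp.

109 bp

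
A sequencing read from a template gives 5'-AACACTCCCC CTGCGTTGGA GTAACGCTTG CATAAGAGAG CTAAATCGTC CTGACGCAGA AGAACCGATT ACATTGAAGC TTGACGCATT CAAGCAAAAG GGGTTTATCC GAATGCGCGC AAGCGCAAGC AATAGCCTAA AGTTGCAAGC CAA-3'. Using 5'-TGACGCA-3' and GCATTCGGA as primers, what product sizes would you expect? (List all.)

The forward primer TGACGCA matches the top strand at positions 52–58, 82–88.
The reverse primer's reverse complement is TCCGAATGC, matching at positions 108–116.
Each forward site pairs with the reverse site to give a product ending at position 116: sizes 65, 35 bp.

65 bp, 35 bp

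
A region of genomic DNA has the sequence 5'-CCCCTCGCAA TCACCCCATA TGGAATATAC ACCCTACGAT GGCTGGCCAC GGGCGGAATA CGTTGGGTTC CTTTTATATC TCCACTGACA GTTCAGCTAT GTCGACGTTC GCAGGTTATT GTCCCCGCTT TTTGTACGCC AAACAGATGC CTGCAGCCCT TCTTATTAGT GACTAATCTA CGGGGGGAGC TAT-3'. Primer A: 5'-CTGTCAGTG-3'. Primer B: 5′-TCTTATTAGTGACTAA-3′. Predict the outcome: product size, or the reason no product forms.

No product — the primers' 3' ends point away from each other.

Primer A (CTGTCAGTG) has reverse complement CACTGACAG, which matches the top strand at positions 83–91; primer A anneals to the top strand there with its 3' end pointing upstream toward position 83.
Primer B (TCTTATTAGTGACTAA) matches the top strand directly at positions 161–176; it anneals to the bottom strand with its 3' end pointing downstream toward position 176.
The 3' ends diverge (primer A extends toward position 1, primer B toward position 193), so the primers never converge on a shared product.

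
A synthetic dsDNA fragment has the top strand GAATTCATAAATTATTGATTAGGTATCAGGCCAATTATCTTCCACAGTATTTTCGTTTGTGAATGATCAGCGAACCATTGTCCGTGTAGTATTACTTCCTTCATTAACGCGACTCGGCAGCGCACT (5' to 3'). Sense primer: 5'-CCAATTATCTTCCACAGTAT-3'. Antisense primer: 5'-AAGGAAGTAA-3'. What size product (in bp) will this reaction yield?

The forward primer matches the template at positions 31–50.
Reverse complement of the reverse primer: TTACTTCCTT. This occurs on the top strand at positions 92–101.
The product runs from position 31 to position 101, so its length is 101 − 31 + 1 = 71 bp.

71 bp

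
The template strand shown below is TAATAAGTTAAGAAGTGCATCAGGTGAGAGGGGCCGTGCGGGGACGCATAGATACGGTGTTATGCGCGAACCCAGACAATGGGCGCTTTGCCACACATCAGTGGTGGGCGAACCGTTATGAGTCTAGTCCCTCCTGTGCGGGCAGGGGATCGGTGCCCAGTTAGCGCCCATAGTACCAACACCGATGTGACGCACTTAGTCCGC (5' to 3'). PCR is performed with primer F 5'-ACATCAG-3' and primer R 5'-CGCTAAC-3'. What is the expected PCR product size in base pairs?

Scanning the template, ACATCAG occurs at positions 95–101; this primer anneals to the bottom strand there with its 3' end pointing downstream.
The reverse primer's reverse complement is GTTAGCG, which matches the template at positions 160–166.
Product length = (reverse-primer end) − (forward-primer start) + 1 = 166 − 95 + 1 = 72 bp.

72 bp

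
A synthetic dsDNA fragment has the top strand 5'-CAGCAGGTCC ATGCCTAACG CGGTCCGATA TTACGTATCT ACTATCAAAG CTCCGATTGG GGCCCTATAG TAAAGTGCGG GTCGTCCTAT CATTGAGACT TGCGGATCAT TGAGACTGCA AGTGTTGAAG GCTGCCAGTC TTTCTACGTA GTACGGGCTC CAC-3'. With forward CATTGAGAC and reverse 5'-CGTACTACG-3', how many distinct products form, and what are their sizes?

The forward primer CATTGAGAC matches the top strand at positions 91–99, 108–116.
The reverse primer's reverse complement is CGTAGTACG, matching at positions 147–155.
Each forward site pairs with the reverse site to give a product ending at position 155: sizes 65, 48 bp.

Two products: 65 bp, 48 bp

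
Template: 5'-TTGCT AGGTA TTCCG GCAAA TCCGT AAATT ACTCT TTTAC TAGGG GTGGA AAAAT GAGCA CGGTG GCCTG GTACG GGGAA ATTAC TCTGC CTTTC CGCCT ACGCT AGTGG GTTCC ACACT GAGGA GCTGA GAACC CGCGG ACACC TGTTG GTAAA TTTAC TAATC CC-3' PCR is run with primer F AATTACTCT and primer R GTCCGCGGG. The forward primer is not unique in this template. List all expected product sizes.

The forward primer AATTACTCT matches the top strand at positions 27–35, 80–88.
The reverse primer's reverse complement is CCCGCGGAC, matching at positions 134–142.
Each forward site pairs with the reverse site to give a product ending at position 142: sizes 116, 63 bp.

116 bp, 63 bp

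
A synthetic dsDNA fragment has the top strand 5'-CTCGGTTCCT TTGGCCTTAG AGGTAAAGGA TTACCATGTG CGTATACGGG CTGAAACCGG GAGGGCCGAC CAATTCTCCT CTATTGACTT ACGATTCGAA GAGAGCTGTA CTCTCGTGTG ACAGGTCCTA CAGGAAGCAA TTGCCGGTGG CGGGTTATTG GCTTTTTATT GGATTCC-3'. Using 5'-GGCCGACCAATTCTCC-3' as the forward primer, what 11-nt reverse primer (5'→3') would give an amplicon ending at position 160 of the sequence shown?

5'-CAATAACCCGC-3'

The forward primer binds at positions 64–79; the product's 3' end on the top strand is position 160.
The reverse primer anneals to the top strand over positions 150–160, i.e. to GCGGGTTATTG.
Its sequence written 5'→3' is the reverse complement: CAATAACCCGC.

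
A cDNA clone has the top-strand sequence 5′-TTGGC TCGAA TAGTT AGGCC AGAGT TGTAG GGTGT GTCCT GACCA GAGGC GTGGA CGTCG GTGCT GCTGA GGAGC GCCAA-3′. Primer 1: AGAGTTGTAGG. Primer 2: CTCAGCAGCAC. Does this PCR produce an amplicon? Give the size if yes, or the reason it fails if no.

Primer 1 (AGAGTTGTAGG) matches the top strand at positions 21–31; it acts as a forward primer.
Primer 2's reverse complement is GTGCTGCTGAG, matching the top strand at positions 61–71; it acts as a reverse primer.
The 3' ends face each other across positions 21–71, giving a 51 bp product.

Yes — a 51 bp product.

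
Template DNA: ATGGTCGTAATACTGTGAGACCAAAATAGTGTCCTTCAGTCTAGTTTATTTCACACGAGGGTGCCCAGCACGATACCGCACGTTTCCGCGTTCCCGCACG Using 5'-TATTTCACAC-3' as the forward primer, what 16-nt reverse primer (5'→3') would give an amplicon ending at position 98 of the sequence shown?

5'-TGCGGGAACGCGGAAA-3'

The forward primer binds at positions 47–56; the product's 3' end on the top strand is position 98.
The reverse primer anneals to the top strand over positions 83–98, i.e. to TTTCCGCGTTCCCGCA.
Its sequence written 5'→3' is the reverse complement: TGCGGGAACGCGGAAA.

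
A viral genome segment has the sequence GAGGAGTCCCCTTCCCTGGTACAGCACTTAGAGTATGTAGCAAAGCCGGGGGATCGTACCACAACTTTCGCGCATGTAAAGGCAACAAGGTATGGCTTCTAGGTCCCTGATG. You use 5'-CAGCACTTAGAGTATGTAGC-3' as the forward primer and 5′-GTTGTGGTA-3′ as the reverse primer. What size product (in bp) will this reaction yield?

Forward primer CAGCACTTAGAGTATGTAGC is found on the top strand at positions 22–41.
Taking the reverse complement of GTTGTGGTA gives TACCACAAC, found at positions 57–65 on the template; the primer anneals here to the top strand with its 3' end pointing upstream.
The product runs from position 22 to position 65, so its length is 65 − 22 + 1 = 44 bp.

44 bp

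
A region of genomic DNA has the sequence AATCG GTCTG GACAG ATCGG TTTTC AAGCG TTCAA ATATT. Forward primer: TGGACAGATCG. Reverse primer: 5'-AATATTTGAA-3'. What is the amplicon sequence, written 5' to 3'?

Scanning the template, TGGACAGATCG occurs at positions 9–19; this primer anneals to the bottom strand there with its 3' end pointing downstream.
Reverse complement of the reverse primer: TTCAAATATT. This occurs on the top strand at positions 31–40.
The product is the template from position 9 through 40 (32 bp).

5'-TGGACAGATCGGTTTTCAAGCGTTCAAATATT-3'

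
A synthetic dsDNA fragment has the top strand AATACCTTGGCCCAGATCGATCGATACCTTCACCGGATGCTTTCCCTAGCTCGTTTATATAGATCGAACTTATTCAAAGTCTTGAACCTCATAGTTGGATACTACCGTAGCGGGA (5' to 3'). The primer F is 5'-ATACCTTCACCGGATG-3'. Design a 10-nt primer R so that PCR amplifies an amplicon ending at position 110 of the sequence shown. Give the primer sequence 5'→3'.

The forward primer binds at positions 24–39; the product's 3' end on the top strand is position 110.
The reverse primer anneals to the top strand over positions 101–110, i.e. to ACTACCGTAG.
Its sequence written 5'→3' is the reverse complement: CTACGGTAGT.

5'-CTACGGTAGT-3'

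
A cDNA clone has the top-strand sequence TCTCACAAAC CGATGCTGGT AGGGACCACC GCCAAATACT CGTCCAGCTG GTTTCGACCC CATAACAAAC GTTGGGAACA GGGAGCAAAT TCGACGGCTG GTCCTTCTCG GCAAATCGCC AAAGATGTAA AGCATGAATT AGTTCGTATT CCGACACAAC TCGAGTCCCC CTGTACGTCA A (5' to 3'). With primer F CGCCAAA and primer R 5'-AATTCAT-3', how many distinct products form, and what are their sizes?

Two products: 111 bp, 24 bp

The forward primer CGCCAAA matches the top strand at positions 30–36, 117–123.
The reverse primer's reverse complement is ATGAATT, matching at positions 134–140.
Each forward site pairs with the reverse site to give a product ending at position 140: sizes 111, 24 bp.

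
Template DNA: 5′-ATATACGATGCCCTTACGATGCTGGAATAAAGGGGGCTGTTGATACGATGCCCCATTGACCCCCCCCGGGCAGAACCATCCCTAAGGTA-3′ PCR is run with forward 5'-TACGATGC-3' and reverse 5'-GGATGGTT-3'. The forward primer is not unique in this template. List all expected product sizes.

The forward primer TACGATGC matches the top strand at positions 4–11, 15–22, 44–51.
The reverse primer's reverse complement is AACCATCC, matching at positions 74–81.
Each forward site pairs with the reverse site to give a product ending at position 81: sizes 78, 67, 38 bp.

78 bp, 67 bp, 38 bp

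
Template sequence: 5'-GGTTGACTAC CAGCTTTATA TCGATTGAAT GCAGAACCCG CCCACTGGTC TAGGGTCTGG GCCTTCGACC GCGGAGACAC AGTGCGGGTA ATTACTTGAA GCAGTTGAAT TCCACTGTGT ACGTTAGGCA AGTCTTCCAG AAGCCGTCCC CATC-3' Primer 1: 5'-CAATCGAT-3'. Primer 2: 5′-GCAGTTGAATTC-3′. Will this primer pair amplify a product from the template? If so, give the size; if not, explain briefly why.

Primer 1 (CAATCGAT) has reverse complement ATCGATTG, which matches the top strand at positions 20–27; primer 1 anneals to the top strand there with its 3' end pointing upstream toward position 20.
Primer 2 (GCAGTTGAATTC) matches the top strand directly at positions 101–112; it anneals to the bottom strand with its 3' end pointing downstream toward position 112.
The 3' ends diverge (primer 1 extends toward position 1, primer 2 toward position 154), so the primers never converge on a shared product.

No product — the primers' 3' ends point away from each other.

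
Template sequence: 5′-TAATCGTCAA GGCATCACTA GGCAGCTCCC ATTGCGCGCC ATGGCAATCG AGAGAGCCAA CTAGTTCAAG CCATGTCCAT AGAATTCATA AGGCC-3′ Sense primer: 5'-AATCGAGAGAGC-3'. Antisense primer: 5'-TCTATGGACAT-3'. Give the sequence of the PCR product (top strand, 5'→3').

5'-AATCGAGAGAGCCAACTAGTTCAAGCCATGTCCATAGA-3'

Scanning the template, AATCGAGAGAGC occurs at positions 46–57; this primer anneals to the bottom strand there with its 3' end pointing downstream.
Taking the reverse complement of TCTATGGACAT gives ATGTCCATAGA, found at positions 73–83 on the template; the primer anneals here to the top strand with its 3' end pointing upstream.
The product is the template from position 46 through 83 (38 bp).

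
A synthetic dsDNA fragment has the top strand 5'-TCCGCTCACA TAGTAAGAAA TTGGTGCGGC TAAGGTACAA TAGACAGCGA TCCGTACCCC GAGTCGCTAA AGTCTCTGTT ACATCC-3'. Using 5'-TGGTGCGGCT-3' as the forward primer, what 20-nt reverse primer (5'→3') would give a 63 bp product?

The forward primer binds at positions 22–31, so a 63 bp product ends at position 22 + 63 − 1 = 84.
The reverse primer anneals to the top strand over positions 65–84, i.e. to CGCTAAAGTCTCTGTTACAT.
Its sequence written 5'→3' is the reverse complement: ATGTAACAGAGACTTTAGCG.

5'-ATGTAACAGAGACTTTAGCG-3'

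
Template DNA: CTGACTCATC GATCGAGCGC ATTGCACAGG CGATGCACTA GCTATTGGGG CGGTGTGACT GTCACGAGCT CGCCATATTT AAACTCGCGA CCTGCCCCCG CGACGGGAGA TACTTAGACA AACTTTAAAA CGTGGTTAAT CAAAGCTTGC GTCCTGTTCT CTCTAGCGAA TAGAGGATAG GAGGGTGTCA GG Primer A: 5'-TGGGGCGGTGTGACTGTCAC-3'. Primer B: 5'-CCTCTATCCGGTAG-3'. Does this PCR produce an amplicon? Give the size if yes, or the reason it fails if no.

Primer B (CCTCTATCCGGTAG) does not match the top strand, and its reverse complement CTACCGGATAGAGG does not match either.
With no annealing site for primer B, no amplification occurs.

No product — primer B has no binding site in the template.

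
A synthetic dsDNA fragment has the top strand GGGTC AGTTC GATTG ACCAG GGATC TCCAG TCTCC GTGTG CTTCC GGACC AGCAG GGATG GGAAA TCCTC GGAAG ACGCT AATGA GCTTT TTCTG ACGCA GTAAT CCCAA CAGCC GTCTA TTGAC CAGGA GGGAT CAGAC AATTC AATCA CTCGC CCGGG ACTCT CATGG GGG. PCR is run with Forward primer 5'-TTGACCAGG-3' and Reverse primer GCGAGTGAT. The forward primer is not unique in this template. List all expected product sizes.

143 bp, 35 bp

The forward primer TTGACCAGG matches the top strand at positions 13–21, 121–129.
The reverse primer's reverse complement is ATCACTCGC, matching at positions 147–155.
Each forward site pairs with the reverse site to give a product ending at position 155: sizes 143, 35 bp.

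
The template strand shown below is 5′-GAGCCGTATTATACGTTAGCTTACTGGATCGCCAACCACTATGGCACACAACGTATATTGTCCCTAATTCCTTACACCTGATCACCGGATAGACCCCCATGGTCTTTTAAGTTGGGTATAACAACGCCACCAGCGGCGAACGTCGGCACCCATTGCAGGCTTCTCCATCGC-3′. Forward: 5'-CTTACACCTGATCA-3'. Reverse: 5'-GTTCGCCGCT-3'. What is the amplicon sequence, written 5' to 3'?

Scanning the template, CTTACACCTGATCA occurs at positions 71–84; this primer anneals to the bottom strand there with its 3' end pointing downstream.
The reverse primer's reverse complement is AGCGGCGAAC, which matches the template at positions 132–141.
The product is the template from position 71 through 141 (71 bp).

5'-CTTACACCTGATCACCGGATAGACCCCCATGGTCTTTTAAGTTGGGTATAACAACGCCACCAGCGGCGAAC-3'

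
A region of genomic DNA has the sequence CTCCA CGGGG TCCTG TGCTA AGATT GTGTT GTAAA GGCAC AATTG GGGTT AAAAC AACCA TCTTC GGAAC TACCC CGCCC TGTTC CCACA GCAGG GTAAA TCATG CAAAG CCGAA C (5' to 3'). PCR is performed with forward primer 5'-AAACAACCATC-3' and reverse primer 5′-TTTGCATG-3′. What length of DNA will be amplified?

58 bp

Forward primer AAACAACCATC is found on the top strand at positions 52–62.
Reverse complement of the reverse primer: CATGCAAA. This occurs on the top strand at positions 102–109.
Amplicon spans positions 52–109: 58 bp.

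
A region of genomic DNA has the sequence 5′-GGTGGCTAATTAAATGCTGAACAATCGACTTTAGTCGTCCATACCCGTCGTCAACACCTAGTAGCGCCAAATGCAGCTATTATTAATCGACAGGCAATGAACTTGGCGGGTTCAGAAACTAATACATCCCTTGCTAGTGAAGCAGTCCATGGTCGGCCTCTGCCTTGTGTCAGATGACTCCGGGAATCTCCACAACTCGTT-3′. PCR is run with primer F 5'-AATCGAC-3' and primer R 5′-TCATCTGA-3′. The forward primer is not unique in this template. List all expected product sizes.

The forward primer AATCGAC matches the top strand at positions 23–29, 85–91.
The reverse primer's reverse complement is TCAGATGA, matching at positions 170–177.
Each forward site pairs with the reverse site to give a product ending at position 177: sizes 155, 93 bp.

155 bp, 93 bp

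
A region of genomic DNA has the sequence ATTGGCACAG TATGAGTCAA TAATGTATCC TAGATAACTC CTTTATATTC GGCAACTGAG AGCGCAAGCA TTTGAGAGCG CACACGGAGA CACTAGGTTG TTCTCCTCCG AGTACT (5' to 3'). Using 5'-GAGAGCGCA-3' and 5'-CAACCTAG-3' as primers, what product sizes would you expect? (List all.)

The forward primer GAGAGCGCA matches the top strand at positions 58–66, 74–82.
The reverse primer's reverse complement is CTAGGTTG, matching at positions 93–100.
Each forward site pairs with the reverse site to give a product ending at position 100: sizes 43, 27 bp.

43 bp, 27 bp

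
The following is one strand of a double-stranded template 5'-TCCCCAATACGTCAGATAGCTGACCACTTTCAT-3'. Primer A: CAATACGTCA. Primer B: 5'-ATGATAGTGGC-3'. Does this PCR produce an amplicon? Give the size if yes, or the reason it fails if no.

No product — primer B has no binding site in the template.

Primer B (ATGATAGTGGC) does not match the top strand, and its reverse complement GCCACTATCAT does not match either.
With no annealing site for primer B, no amplification occurs.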